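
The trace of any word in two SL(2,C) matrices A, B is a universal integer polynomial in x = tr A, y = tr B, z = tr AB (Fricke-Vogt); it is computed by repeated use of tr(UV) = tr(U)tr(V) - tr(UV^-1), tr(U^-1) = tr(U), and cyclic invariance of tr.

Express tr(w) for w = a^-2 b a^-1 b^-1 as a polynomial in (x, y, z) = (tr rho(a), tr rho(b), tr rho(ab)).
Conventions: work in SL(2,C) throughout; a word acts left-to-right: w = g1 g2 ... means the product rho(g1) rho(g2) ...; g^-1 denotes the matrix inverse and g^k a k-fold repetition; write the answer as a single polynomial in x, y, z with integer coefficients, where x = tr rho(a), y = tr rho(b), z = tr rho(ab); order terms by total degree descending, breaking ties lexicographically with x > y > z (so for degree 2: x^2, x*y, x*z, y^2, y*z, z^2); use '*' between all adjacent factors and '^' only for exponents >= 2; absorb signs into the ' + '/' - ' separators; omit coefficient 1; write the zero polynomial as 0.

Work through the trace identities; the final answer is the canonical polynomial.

x^2*y*z - x*y^2 - x*z^2 + x

apply: tr(a^-1 b) = tr(b) * tr(a) - tr(b a)   [inverse elimination on a] = x*y - z
tr(a^-1 b a^-1) = tr(a^-1 b) * tr(a) - tr(a^-1 b a)   [inverse elimination on a] = x^2*y - x*z - y
use: tr(b^2) = tr(b) * tr(b) - tr(1)   [square of b] = y^2 - 2
tr(b^2 a) = tr(b) * tr(a b) - tr(a)   [square of b] = y*z - x
use: tr(b a^-1 b) = tr(b^2) * tr(a) - tr(b^2 a)   [inverse elimination on a] = x*y^2 - y*z - x
tr(b a b a) = tr(a b) * tr(a b) - tr(1)   [split at a repeated a] = z^2 - 2
tr(b a^-1 b a) = tr(b a b) * tr(a) - tr(b a b a)   [inverse elimination on a] = x*y*z - x^2 - z^2 + 2
tr(a^-1 b a^-1 b) = tr(b a^-1 b) * tr(a) - tr(b a^-1 b a)   [inverse elimination on a] = x^2*y^2 - 2*x*y*z + z^2 - 2
tr(a^-1 b a^-1 b^-1) = tr(a^-1 b a^-1) * tr(b) - tr(a^-1 b a^-1 b)   [inverse elimination on b] = x*y*z - y^2 - z^2 + 2
tr(a^-2 b a^-1 b^-1) = tr(a^-1 b a^-1 b^-1) * tr(a) - tr(a^-1 b a^-1 b^-1 a)   [inverse elimination on a] = x^2*y*z - x*y^2 - x*z^2 + x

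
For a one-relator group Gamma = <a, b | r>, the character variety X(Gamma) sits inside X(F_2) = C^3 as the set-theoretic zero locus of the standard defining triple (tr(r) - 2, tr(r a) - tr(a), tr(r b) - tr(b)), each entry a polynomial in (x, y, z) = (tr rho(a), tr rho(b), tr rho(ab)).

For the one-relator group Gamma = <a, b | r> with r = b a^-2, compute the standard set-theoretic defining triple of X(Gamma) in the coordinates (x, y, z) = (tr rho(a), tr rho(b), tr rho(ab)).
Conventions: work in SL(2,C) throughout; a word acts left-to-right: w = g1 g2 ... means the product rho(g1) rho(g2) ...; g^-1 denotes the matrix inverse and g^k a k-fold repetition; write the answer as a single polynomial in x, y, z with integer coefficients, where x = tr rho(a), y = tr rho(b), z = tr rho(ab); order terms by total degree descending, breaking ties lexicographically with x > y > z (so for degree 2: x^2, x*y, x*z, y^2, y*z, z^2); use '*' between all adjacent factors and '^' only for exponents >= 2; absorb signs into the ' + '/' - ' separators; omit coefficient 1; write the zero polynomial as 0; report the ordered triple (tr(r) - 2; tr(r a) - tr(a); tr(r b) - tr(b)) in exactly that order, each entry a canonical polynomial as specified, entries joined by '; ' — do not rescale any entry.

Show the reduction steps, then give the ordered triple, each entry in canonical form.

x^2*y - x*z - y - 2; x*y - x - z; x^2*y^2 - x*y*z - x^2 - y^2 - y + 2

tr(a^-1 b) = tr(b)*tr(a) - tr(b a)  (eliminate a^-1) = x*y - z
and tr(b a^-2) = tr(a^-1 b)*tr(a) - tr(a^-1 b a)  (eliminate a^-1) = x^2*y - x*z - y
tr(b^2) = tr(b)*tr(b) - tr(1)   [square of b] = y^2 - 2
tr(b^2 a) = tr(b)*tr(a b) - tr(a)   [square of b] = y*z - x
tr(a^-1 b^2) = tr(b^2)*tr(a) - tr(b^2 a)   [inverse elimination on a] = x*y^2 - y*z - x
and tr(b a^-2 b) = tr(a^-1 b^2)*tr(a) - tr(a^-1 b^2 a)   [inverse elimination on a] = x^2*y^2 - x*y*z - x^2 - y^2 + 2
assemble the triple (tr(r) - 2; tr(r a) - x; tr(r b) - y)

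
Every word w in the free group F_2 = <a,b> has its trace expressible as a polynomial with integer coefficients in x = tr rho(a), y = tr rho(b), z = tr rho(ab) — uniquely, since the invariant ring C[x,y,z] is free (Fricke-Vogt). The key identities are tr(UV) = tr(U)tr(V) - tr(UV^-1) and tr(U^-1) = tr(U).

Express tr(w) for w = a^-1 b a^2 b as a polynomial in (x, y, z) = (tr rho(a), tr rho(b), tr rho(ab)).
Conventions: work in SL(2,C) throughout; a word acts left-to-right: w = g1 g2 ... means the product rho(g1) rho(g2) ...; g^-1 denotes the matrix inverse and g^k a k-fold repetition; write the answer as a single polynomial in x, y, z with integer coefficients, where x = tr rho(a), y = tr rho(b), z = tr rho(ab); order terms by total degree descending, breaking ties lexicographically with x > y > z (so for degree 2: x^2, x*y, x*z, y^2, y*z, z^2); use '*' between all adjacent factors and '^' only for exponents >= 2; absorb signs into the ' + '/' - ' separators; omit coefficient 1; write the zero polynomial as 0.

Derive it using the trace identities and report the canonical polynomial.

x^2*y*z - x^3 - x*y^2 - x*z^2 + y*z + 3*x

next, tr(b^2 a) = tr(b)*tr(a b) - tr(a)   [square of b] = y*z - x
tr(b^2) = tr(b)*tr(b) - tr(1)   [square of b] = y^2 - 2
tr(b a^2 b) = tr(a)*tr(b^2 a) - tr(b^2)   [square of a] = x*y*z - x^2 - y^2 + 2
and tr(b a b a) = tr(b a)*tr(b a) - tr(1)   [split at a repeated b] = z^2 - 2
tr(b a^2 b a) = tr(a)*tr(b a b a) - tr(b a b)   [square of a] = x*z^2 - y*z - x
tr(a^-1 b a^2 b) = tr(b a^2 b)*tr(a) - tr(b a^2 b a)   [inverse elimination on a] = x^2*y*z - x^3 - x*y^2 - x*z^2 + y*z + 3*x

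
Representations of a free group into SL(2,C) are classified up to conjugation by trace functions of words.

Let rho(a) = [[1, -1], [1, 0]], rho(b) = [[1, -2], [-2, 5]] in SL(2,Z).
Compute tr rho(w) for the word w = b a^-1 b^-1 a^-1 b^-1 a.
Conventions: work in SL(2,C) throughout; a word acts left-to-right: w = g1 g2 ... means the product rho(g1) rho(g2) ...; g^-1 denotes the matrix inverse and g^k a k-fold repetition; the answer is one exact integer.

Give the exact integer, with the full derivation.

29

rho(b) = [[1, -2], [-2, 5]]
... * rho(a^-1) = [[0, 1], [-1, 1]]  ->  [[2, -1], [-5, 3]]
... * rho(b^-1) = [[5, 2], [2, 1]]  ->  [[8, 3], [-19, -7]]
... * rho(a^-1) = [[0, 1], [-1, 1]]  ->  [[-3, 11], [7, -26]]
... * rho(b^-1) = [[5, 2], [2, 1]]  ->  [[7, 5], [-17, -12]]
... * rho(a) = [[1, -1], [1, 0]]  ->  [[12, -7], [-29, 17]]
tr = 12 + 17 = 29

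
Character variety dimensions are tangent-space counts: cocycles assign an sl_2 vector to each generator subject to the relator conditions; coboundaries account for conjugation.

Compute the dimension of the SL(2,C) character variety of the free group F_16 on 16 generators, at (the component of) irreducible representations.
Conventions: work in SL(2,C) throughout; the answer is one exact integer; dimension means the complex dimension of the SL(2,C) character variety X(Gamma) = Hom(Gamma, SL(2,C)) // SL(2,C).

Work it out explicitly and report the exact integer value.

Gamma = F_16 has 16 generators and no relators.
So Z^1 = (sl_2)^16 in full: dim Z^1 = 48.
dim B^1 = 3: the coboundary map is injective because an irreducible image has centralizer 0 in sl_2.
dim X = dim H^1 = dim Z^1 - dim B^1 = 48 - 3 = 45.

45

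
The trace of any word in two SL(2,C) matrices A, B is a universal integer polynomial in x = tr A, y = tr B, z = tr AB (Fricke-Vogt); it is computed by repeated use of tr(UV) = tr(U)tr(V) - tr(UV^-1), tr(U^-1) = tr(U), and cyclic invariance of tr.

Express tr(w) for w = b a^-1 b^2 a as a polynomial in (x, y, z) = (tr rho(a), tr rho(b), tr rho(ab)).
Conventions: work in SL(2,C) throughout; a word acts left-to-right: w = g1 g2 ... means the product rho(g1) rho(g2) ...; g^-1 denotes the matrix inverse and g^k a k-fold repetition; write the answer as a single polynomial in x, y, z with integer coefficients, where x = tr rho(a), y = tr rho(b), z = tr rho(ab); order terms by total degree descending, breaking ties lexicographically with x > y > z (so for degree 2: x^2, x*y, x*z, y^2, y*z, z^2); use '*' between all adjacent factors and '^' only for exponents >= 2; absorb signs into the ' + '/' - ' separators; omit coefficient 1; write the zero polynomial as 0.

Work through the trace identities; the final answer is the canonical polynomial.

trace(b a b) = trace(b)*trace(a b) - trace(a) = y*z - x
trace(b^2 a b) = trace(b)*trace(b a b) - trace(b a) = y^2*z - x*y - z
trace(a b a b) = trace(b a)*trace(b a) - trace(1) = z^2 - 2
trace(a b a) = trace(a)*trace(b a) - trace(b) = x*z - y
trace(b^2 a b a) = trace(b)*trace(a b a b) - trace(a b a) = y*z^2 - x*z - y
trace(b a^-1 b^2 a) = trace(b^2 a b)*trace(a) - trace(b^2 a b a) = x*y^2*z - x^2*y - y*z^2 + y

x*y^2*z - x^2*y - y*z^2 + y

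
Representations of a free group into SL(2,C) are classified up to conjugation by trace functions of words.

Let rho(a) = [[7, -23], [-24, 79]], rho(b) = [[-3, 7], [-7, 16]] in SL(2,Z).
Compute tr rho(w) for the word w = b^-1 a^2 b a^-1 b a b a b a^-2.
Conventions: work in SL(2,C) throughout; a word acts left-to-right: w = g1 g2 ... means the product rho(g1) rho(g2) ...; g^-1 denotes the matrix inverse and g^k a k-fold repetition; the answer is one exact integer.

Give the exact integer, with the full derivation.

-214903631054077210

rho(b^-1) = [[16, -7], [7, -3]]
... * rho(a) = [[7, -23], [-24, 79]]  ->  [[280, -921], [121, -398]]
... * rho(a) = [[7, -23], [-24, 79]]  ->  [[24064, -79199], [10399, -34225]]
... * rho(b) = [[-3, 7], [-7, 16]]  ->  [[482201, -1098736], [208378, -474807]]
... * rho(a^-1) = [[79, 23], [24, 7]]  ->  [[11724215, 3399471], [5066494, 1469045]]
... * rho(b) = [[-3, 7], [-7, 16]]  ->  [[-58968942, 136461041], [-25482797, 58970178]]
... * rho(a) = [[7, -23], [-24, 79]]  ->  [[-3687847578, 12136707905], [-1593663851, 5244748393]]
... * rho(b) = [[-3, 7], [-7, 16]]  ->  [[-73893412601, 168372393434], [-31932247198, 72760327331]]
... * rho(a) = [[7, -23], [-24, 79]]  ->  [[-4558191330623, 15000967571109], [-1969773586330, 6482507544703]]
... * rho(b) = [[-3, 7], [-7, 16]]  ->  [[-91332199005894, 208108141823383], [-39468232053931, 89931705610938]]
... * rho(a^-1) = [[79, 23], [24, 7]]  ->  [[-2220648317704434, -643883584371881], [-959629397598037, -278247397963847]]
... * rho(a^-1) = [[79, 23], [24, 7]]  ->  [[-190884423123575430, -55582096397805149], [-82488659961377251, -24019207930501780]]
tr = -190884423123575430 + -24019207930501780 = -214903631054077210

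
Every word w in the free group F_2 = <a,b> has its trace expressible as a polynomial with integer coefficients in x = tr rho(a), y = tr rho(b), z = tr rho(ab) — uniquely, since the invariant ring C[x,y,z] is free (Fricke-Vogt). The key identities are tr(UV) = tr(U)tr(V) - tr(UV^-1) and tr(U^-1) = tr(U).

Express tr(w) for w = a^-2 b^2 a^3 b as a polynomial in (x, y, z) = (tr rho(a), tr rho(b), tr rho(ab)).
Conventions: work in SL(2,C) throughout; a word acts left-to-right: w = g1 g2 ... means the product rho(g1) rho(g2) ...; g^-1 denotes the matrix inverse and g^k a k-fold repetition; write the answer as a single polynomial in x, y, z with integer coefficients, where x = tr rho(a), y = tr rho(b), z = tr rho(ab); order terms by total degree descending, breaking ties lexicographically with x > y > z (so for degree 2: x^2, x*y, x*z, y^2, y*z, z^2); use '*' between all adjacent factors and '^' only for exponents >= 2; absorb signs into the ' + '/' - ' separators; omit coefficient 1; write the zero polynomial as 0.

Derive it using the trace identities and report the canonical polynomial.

x^4*y^2*z - x^5*y - x^3*y^3 - x^3*y*z^2 - x^2*y^2*z + 5*x^3*y + x*y^3 + x*y*z^2 + y^2*z - 5*x*y - z

apply: tr(b^2 a) = tr(b) tr(a b) - tr(a) = y*z - x
tr(b^2) = tr(b) tr(b) - tr(1) = y^2 - 2
tr(a^2 b^2) = tr(a) tr(b^2 a) - tr(b^2) = x*y*z - x^2 - y^2 + 2
tr(a^2 b) = tr(a) tr(b a) - tr(b) = x*z - y
apply: tr(b^3 a^2) = tr(b) tr(a^2 b^2) - tr(a^2 b) = x*y^2*z - x^2*y - y^3 - x*z + 3*y
use: tr(b^3 a) = tr(b) tr(a b^2) - tr(a b) = y^2*z - x*y - z
use: tr(b^2 a^3 b) = tr(a) tr(b^3 a^2) - tr(b^3 a) = x^2*y^2*z - x^3*y - x*y^3 - x^2*z - y^2*z + 4*x*y + z
tr(a b a b) = tr(b a) tr(b a) - tr(1) = z^2 - 2
use: tr(b a b^2 a) = tr(b) tr(a b a b) - tr(a b a) = y*z^2 - x*z - y
tr(a b a b^2 a) = tr(a) tr(b a b^2 a) - tr(b a b^2) = x*y*z^2 - x^2*z - y^2*z + z
use: tr(b^2 a^3 b a) = tr(a) tr(a b a b^2 a) - tr(a b a b^2) = x^2*y*z^2 - x^3*z - x*y^2*z - y*z^2 + 2*x*z + y
tr(a^-1 b^2 a^3 b) = tr(b^2 a^3 b) tr(a) - tr(b^2 a^3 b a) = x^3*y^2*z - x^4*y - x^2*y^3 - x^2*y*z^2 + 4*x^2*y + y*z^2 - x*z - y
apply: tr(a^-2 b^2 a^3 b) = tr(a^-1 b^2 a^3 b) tr(a) - tr(a^-1 b^2 a^3 b a) = x^4*y^2*z - x^5*y - x^3*y^3 - x^3*y*z^2 - x^2*y^2*z + 5*x^3*y + x*y^3 + x*y*z^2 + y^2*z - 5*x*y - z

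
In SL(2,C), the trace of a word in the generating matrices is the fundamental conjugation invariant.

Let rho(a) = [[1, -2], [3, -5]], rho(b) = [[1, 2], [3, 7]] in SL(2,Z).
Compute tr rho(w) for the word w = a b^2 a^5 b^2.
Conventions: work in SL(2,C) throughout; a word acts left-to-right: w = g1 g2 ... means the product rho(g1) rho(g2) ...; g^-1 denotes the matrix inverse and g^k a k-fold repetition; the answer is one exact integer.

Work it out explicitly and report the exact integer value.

14080526

rho(a) = [[1, -2], [3, -5]]
... * rho(b) = [[1, 2], [3, 7]]  ->  [[-5, -12], [-12, -29]]
... * rho(b) = [[1, 2], [3, 7]]  ->  [[-41, -94], [-99, -227]]
... * rho(a) = [[1, -2], [3, -5]]  ->  [[-323, 552], [-780, 1333]]
... * rho(a) = [[1, -2], [3, -5]]  ->  [[1333, -2114], [3219, -5105]]
... * rho(a) = [[1, -2], [3, -5]]  ->  [[-5009, 7904], [-12096, 19087]]
... * rho(a) = [[1, -2], [3, -5]]  ->  [[18703, -29502], [45165, -71243]]
... * rho(a) = [[1, -2], [3, -5]]  ->  [[-69803, 110104], [-168564, 265885]]
... * rho(b) = [[1, 2], [3, 7]]  ->  [[260509, 631122], [629091, 1524067]]
... * rho(b) = [[1, 2], [3, 7]]  ->  [[2153875, 4938872], [5201292, 11926651]]
tr = 2153875 + 11926651 = 14080526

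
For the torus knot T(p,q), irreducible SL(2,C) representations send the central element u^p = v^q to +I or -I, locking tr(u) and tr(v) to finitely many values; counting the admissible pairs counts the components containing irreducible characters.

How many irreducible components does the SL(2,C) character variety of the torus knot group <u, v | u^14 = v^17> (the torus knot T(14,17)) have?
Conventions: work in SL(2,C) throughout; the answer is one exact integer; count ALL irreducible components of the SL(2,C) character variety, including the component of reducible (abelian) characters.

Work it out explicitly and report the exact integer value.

105

For T(14,17): irreducibility forces the central element u^14 = v^17 to one of +I, -I.
This locks tr(u) to 2*cos(pi*alpha/14), alpha in 1..13, and tr(v) to 2*cos(pi*beta/17), beta in 1..16, on each component of irreducible characters.
u^14 = (-1)^alpha I and v^17 = (-1)^beta I must agree, so alpha and beta have equal parity.
count pairs: odd alpha (7 choices) x odd beta (8), plus even alpha (6) x even beta (8): 7*8 + 6*8 = 104.
Total: 104 irreducible-character components + 1 reducible (abelian) component = 105.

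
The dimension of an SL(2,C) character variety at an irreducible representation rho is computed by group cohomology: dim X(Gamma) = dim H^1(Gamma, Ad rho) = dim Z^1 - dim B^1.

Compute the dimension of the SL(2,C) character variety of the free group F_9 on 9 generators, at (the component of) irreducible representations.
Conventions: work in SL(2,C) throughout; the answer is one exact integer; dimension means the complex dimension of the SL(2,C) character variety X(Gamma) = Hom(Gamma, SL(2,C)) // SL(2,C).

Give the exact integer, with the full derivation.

24

The free group F_9: 9 generators, no relators.
Z^1(Gamma, Ad rho) = (sl_2)^9: a cocycle is a free choice of one sl_2 vector per generator, so dim Z^1 = 3*9 = 27.
At an irreducible rho the centralizer of the image in sl_2 is 0, so the coboundary map sl_2 -> Z^1 is injective: dim B^1 = 3.
Therefore dim X = 27 - 3 = 24.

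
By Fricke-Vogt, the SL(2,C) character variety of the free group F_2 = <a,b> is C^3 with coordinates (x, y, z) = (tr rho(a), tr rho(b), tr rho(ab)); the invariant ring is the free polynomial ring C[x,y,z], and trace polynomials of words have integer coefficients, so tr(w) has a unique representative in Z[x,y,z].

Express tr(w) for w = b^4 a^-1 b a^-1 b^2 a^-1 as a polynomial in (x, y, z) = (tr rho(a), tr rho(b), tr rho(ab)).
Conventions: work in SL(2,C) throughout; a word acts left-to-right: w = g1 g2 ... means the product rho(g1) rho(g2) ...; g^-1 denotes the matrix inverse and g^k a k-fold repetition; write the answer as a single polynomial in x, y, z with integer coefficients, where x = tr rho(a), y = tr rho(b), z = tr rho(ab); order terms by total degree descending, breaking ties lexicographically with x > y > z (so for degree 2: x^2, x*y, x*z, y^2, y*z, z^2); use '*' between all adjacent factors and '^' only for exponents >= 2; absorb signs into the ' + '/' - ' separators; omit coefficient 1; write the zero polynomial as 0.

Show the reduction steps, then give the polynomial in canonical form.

reduce: tr(b^2) = tr(b) tr(b) - tr(1) = y^2 - 2
so tr(b^3) = tr(b) tr(b^2) - tr(b) = y^3 - 3*y
tr(b^4) = tr(b) tr(b^3) - tr(b^2) = y^4 - 4*y^2 + 2
reduce: tr(b^5) = tr(b) tr(b^4) - tr(b^3) = y^5 - 5*y^3 + 5*y
reduce: tr(b^6) = tr(b) tr(b^5) - tr(b^4) = y^6 - 6*y^4 + 9*y^2 - 2
reduce: tr(b^7) = tr(b) tr(b^6) - tr(b^5) = y^7 - 7*y^5 + 14*y^3 - 7*y
tr(b a b) = tr(b) tr(a b) - tr(a) = y*z - x
reduce: tr(b^2 a b) = tr(b) tr(b a b) - tr(b a) = y^2*z - x*y - z
reduce: tr(a b^4) = tr(b) tr(b^2 a b) - tr(b^2 a) = y^3*z - x*y^2 - 2*y*z + x
reduce: tr(b^3 a b^2) = tr(b) tr(a b^4) - tr(a b^3) = y^4*z - x*y^3 - 3*y^2*z + 2*x*y + z
reduce: tr(b^2 a b^4) = tr(b) tr(b^3 a b^2) - tr(b^3 a b) = y^5*z - x*y^4 - 4*y^3*z + 3*x*y^2 + 3*y*z - x
reduce: tr(b^7 a) = tr(b) tr(b^2 a b^4) - tr(b^2 a b^3) = y^6*z - x*y^5 - 5*y^4*z + 4*x*y^3 + 6*y^2*z - 3*x*y - z
reduce: tr(b^2 a^-1 b^5) = tr(b^7) tr(a) - tr(b^7 a) = x*y^7 - y^6*z - 6*x*y^5 + 5*y^4*z + 10*x*y^3 - 6*y^2*z - 4*x*y + z
tr(a b a b) = tr(b a) tr(b a) - tr(1) = z^2 - 2
tr(a b a) = tr(a) tr(b a) - tr(b) = x*z - y
reduce: tr(a b a b^2) = tr(b) tr(a b a b) - tr(a b a) = y*z^2 - x*z - y
reduce: tr(b^2 a b a b) = tr(b) tr(a b a b^2) - tr(a b a b) = y^2*z^2 - x*y*z - y^2 - z^2 + 2
reduce: tr(b a b a b^3) = tr(b) tr(b^2 a b a b) - tr(b^2 a b a) = y^3*z^2 - x*y^2*z - y^3 - 2*y*z^2 + x*z + 3*y
reduce: tr(a b^5 a b) = tr(b) tr(b a b a b^3) - tr(b a b a b^2) = y^4*z^2 - x*y^3*z - y^4 - 3*y^2*z^2 + 2*x*y*z + 4*y^2 + z^2 - 2
tr(b^2 a^2 b^2) = tr(a) tr(b^4 a) - tr(b^4) = x*y^3*z - x^2*y^2 - y^4 - 2*x*y*z + x^2 + 4*y^2 - 2
tr(a^2 b^2) = tr(a) tr(b^2 a) - tr(b^2) = x*y*z - x^2 - y^2 + 2
reduce: tr(b^2 a^2 b) = tr(b) tr(a^2 b^2) - tr(a^2 b) = x*y^2*z - x^2*y - y^3 - x*z + 3*y
tr(a b^5 a) = tr(b) tr(b^2 a^2 b^2) - tr(b^2 a^2 b) = x*y^4*z - x^2*y^3 - y^5 - 3*x*y^2*z + 2*x^2*y + 5*y^3 + x*z - 5*y
reduce: tr(b^5 a b^2 a) = tr(b) tr(a b^5 a b) - tr(a b^5 a) = y^5*z^2 - 2*x*y^4*z + x^2*y^3 - 3*y^3*z^2 + 5*x*y^2*z - 2*x^2*y - y^3 + y*z^2 - x*z + 3*y
tr(b^2 a^-1 b^5 a) = tr(b^5 a b^2) tr(a) - tr(b^5 a b^2 a) = x*y^6*z - x^2*y^5 - y^5*z^2 - 3*x*y^4*z + 3*x^2*y^3 + 3*y^3*z^2 + x*y^2*z - x^2*y + y^3 - y*z^2 - 3*y
tr(b a^-1 b^2 a^-1 b^4) = tr(b^2 a^-1 b^5) tr(a) - tr(b^2 a^-1 b^5 a) = x^2*y^7 - 2*x*y^6*z - 5*x^2*y^5 + y^5*z^2 + 8*x*y^4*z + 7*x^2*y^3 - 3*y^3*z^2 - 7*x*y^2*z - 3*x^2*y - y^3 + y*z^2 + x*z + 3*y
reduce: tr(b a b^2 a b) = tr(b) tr(a b^2 a b) - tr(a b^2 a) = y^2*z^2 - 2*x*y*z + x^2 - 2
reduce: tr(b a b^2 a b^2) = tr(b) tr(b a b^2 a b) - tr(b a b^2 a) = y^3*z^2 - 2*x*y^2*z + x^2*y - y*z^2 + x*z - y
tr(a b^4 a b^2) = tr(b) tr(b a b^2 a b^2) - tr(b a b^2 a b) = y^4*z^2 - 2*x*y^3*z + x^2*y^2 - 2*y^2*z^2 + 3*x*y*z - x^2 - y^2 + 2
tr(b^4 a b^3 a) = tr(b) tr(a b^4 a b^2) - tr(a b^4 a b) = y^5*z^2 - 2*x*y^4*z + x^2*y^3 - 3*y^3*z^2 + 4*x*y^2*z - x^2*y + 2*y*z^2 - x*z - y
reduce: tr(b^2 a^-1 b^4 a b) = tr(b^4 a b^3) tr(a) - tr(b^4 a b^3 a) = x*y^6*z - x^2*y^5 - y^5*z^2 - 3*x*y^4*z + 3*x^2*y^3 + 3*y^3*z^2 + 2*x*y^2*z - 2*x^2*y - 2*y*z^2 + y
reduce: tr(b^4 a b a b^2) = tr(b) tr(b^3 a b a b^2) - tr(b^3 a b a b) = y^5*z^2 - x*y^4*z - y^5 - 4*y^3*z^2 + 3*x*y^2*z + 5*y^3 + 3*y*z^2 - x*z - 5*y
tr(a b a b a b) = tr(a b) tr(a b a b) - tr(a^-1 b^-1) = z^3 - 3*z
tr(a b a b a) = tr(a) tr(b a b a) - tr(b a b) = x*z^2 - y*z - x
tr(a b a b a b^2) = tr(b) tr(a b a b a b) - tr(a b a b a) = y*z^3 - x*z^2 - 2*y*z + x
so tr(b a b a b a b^2) = tr(b) tr(a b a b a b^2) - tr(a b a b a b) = y^2*z^3 - x*y*z^2 - 2*y^2*z - z^3 + x*y + 3*z
tr(a b^4 a b a b) = tr(b) tr(b a b a b a b^2) - tr(b a b a b a b) = y^3*z^3 - x*y^2*z^2 - 2*y^3*z - 2*y*z^3 + x*y^2 + x*z^2 + 5*y*z - x
tr(a b^4 a b a) = tr(a) tr(b^4 a b a) - tr(b^4 a b) = x*y^3*z^2 - x^2*y^2*z - y^4*z - 2*x*y*z^2 + x^2*z + 3*y^2*z + x*y - z
tr(b^4 a b a b^2 a) = tr(b) tr(a b^4 a b a b) - tr(a b^4 a b a) = y^4*z^3 - 2*x*y^3*z^2 + x^2*y^2*z - y^4*z - 2*y^2*z^3 + x*y^3 + 3*x*y*z^2 - x^2*z + 2*y^2*z - 2*x*y + z
tr(b^2 a^-1 b^4 a b a) = tr(b^4 a b a b^2) tr(a) - tr(b^4 a b a b^2 a) = x*y^5*z^2 - x^2*y^4*z - y^4*z^3 - x*y^5 - 2*x*y^3*z^2 + 2*x^2*y^2*z + y^4*z + 2*y^2*z^3 + 4*x*y^3 - 2*y^2*z - 3*x*y - z
reduce: tr(b a^-1 b^2 a^-1 b^4 a) = tr(b^2 a^-1 b^4 a b) tr(a) - tr(b^2 a^-1 b^4 a b a) = x^2*y^6*z - x^3*y^5 - 2*x*y^5*z^2 - 2*x^2*y^4*z + y^4*z^3 + 3*x^3*y^3 + x*y^5 + 5*x*y^3*z^2 - y^4*z - 2*y^2*z^3 - 2*x^3*y - 4*x*y^3 - 2*x*y*z^2 + 2*y^2*z + 4*x*y + z
tr(b^4 a^-1 b a^-1 b^2 a^-1) = tr(b a^-1 b^2 a^-1 b^4) tr(a) - tr(b a^-1 b^2 a^-1 b^4 a) = x^3*y^7 - 3*x^2*y^6*z - 4*x^3*y^5 + 3*x*y^5*z^2 + 10*x^2*y^4*z - y^4*z^3 + 4*x^3*y^3 - x*y^5 - 8*x*y^3*z^2 - 7*x^2*y^2*z + y^4*z + 2*y^2*z^3 - x^3*y + 3*x*y^3 + 3*x*y*z^2 + x^2*z - 2*y^2*z - x*y - z

x^3*y^7 - 3*x^2*y^6*z - 4*x^3*y^5 + 3*x*y^5*z^2 + 10*x^2*y^4*z - y^4*z^3 + 4*x^3*y^3 - x*y^5 - 8*x*y^3*z^2 - 7*x^2*y^2*z + y^4*z + 2*y^2*z^3 - x^3*y + 3*x*y^3 + 3*x*y*z^2 + x^2*z - 2*y^2*z - x*y - z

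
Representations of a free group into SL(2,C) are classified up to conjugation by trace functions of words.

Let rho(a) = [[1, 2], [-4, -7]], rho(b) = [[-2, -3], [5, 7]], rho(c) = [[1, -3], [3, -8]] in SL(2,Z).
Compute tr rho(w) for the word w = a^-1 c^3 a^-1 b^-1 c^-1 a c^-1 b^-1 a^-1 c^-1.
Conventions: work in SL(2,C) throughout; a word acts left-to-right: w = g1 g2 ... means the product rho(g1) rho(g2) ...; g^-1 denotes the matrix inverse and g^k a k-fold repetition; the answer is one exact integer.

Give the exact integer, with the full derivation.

10388877875

rho(a^-1) = [[-7, -2], [4, 1]]
... * rho(c) = [[1, -3], [3, -8]]  ->  [[-13, 37], [7, -20]]
... * rho(c) = [[1, -3], [3, -8]]  ->  [[98, -257], [-53, 139]]
... * rho(c) = [[1, -3], [3, -8]]  ->  [[-673, 1762], [364, -953]]
... * rho(a^-1) = [[-7, -2], [4, 1]]  ->  [[11759, 3108], [-6360, -1681]]
... * rho(b^-1) = [[7, 3], [-5, -2]]  ->  [[66773, 29061], [-36115, -15718]]
... * rho(c^-1) = [[-8, 3], [-3, 1]]  ->  [[-621367, 229380], [336074, -124063]]
... * rho(a) = [[1, 2], [-4, -7]]  ->  [[-1538887, -2848394], [832326, 1540589]]
... * rho(c^-1) = [[-8, 3], [-3, 1]]  ->  [[20856278, -7465055], [-11280375, 4037567]]
... * rho(b^-1) = [[7, 3], [-5, -2]]  ->  [[183319221, 77498944], [-99150460, -41916259]]
... * rho(a^-1) = [[-7, -2], [4, 1]]  ->  [[-973238771, -289139498], [526388184, 156384661]]
... * rho(c^-1) = [[-8, 3], [-3, 1]]  ->  [[8653328662, -3208855811], [-4680259455, 1735549213]]
tr = 8653328662 + 1735549213 = 10388877875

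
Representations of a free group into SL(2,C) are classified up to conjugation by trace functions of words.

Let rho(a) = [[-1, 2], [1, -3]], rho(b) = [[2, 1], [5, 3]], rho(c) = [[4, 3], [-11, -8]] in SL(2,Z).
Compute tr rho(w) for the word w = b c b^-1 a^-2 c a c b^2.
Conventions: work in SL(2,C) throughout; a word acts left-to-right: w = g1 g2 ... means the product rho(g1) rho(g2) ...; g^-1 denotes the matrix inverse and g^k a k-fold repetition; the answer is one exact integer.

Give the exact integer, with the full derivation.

-63

rho(b) = [[2, 1], [5, 3]]
... * rho(c) = [[4, 3], [-11, -8]]  ->  [[-3, -2], [-13, -9]]
... * rho(b^-1) = [[3, -1], [-5, 2]]  ->  [[1, -1], [6, -5]]
... * rho(a^-1) = [[-3, -2], [-1, -1]]  ->  [[-2, -1], [-13, -7]]
... * rho(a^-1) = [[-3, -2], [-1, -1]]  ->  [[7, 5], [46, 33]]
... * rho(c) = [[4, 3], [-11, -8]]  ->  [[-27, -19], [-179, -126]]
... * rho(a) = [[-1, 2], [1, -3]]  ->  [[8, 3], [53, 20]]
... * rho(c) = [[4, 3], [-11, -8]]  ->  [[-1, 0], [-8, -1]]
... * rho(b) = [[2, 1], [5, 3]]  ->  [[-2, -1], [-21, -11]]
... * rho(b) = [[2, 1], [5, 3]]  ->  [[-9, -5], [-97, -54]]
tr = -9 + -54 = -63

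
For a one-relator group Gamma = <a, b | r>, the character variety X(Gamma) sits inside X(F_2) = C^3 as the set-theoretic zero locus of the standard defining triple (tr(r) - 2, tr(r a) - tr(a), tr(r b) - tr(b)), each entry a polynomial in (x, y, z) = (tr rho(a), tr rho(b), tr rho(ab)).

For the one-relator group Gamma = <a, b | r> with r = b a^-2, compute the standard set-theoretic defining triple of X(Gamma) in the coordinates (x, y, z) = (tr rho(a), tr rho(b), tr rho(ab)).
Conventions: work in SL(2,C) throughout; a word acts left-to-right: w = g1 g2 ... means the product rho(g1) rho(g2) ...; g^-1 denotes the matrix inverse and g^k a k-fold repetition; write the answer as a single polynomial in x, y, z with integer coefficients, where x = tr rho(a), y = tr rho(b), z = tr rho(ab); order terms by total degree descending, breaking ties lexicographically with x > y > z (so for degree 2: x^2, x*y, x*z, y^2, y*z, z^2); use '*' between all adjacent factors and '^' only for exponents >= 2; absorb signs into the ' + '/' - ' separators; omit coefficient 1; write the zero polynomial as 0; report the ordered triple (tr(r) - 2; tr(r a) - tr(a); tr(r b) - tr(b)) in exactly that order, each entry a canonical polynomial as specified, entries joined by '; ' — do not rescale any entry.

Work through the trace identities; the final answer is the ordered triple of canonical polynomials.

and trace(a^-1 b) = trace(b) trace(a) - trace(b a)   [inverse elimination on a] = x*y - z
trace(b a^-2) = trace(a^-1 b) trace(a) - trace(a^-1 b a)   [inverse elimination on a] = x^2*y - x*z - y
and trace(b^2) = trace(b) trace(b) - trace(1) = y^2 - 2
trace(b^2 a) = trace(b) trace(a b) - trace(a) = y*z - x
next, trace(b^2 a^-1) = trace(b^2) trace(a) - trace(b^2 a) = x*y^2 - y*z - x
trace(b a^-2 b) = trace(b^2 a^-1) trace(a) - trace(b^2) = x^2*y^2 - x*y*z - x^2 - y^2 + 2
assemble the triple (trace(r) - 2; trace(r a) - x; trace(r b) - y)

x^2*y - x*z - y - 2; x*y - x - z; x^2*y^2 - x*y*z - x^2 - y^2 - y + 2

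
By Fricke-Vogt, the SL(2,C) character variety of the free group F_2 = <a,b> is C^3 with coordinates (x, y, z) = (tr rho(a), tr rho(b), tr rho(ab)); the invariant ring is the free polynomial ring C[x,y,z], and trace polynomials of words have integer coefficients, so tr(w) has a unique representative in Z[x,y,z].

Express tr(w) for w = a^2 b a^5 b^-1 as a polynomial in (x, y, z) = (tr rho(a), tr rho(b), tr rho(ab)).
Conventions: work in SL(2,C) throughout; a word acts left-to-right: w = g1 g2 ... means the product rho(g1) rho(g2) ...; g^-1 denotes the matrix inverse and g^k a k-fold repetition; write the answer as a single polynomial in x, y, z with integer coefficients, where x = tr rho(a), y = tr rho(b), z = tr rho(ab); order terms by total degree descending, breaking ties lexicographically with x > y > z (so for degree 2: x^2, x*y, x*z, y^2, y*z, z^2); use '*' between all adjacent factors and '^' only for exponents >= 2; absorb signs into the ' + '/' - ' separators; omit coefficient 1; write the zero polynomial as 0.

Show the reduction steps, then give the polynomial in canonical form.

x^6*y*z - x^5*y^2 - x^5*z^2 - 3*x^4*y*z + 3*x^3*y^2 + 3*x^3*z^2 + x^2*y*z + x^3 - x*y^2 - x*z^2 - 3*x

trace(a b a) = trace(a)*trace(b a) - trace(b) = x*z - y
trace(b a^3) = trace(a)*trace(a b a) - trace(a b) = x^2*z - x*y - z
trace(a^2 b a^2) = trace(a)*trace(b a^3) - trace(b a^2) = x^3*z - x^2*y - 2*x*z + y
trace(a^2 b a^3) = trace(a)*trace(a^2 b a^2) - trace(a^2 b a) = x^4*z - x^3*y - 3*x^2*z + 2*x*y + z
trace(a^2 b a^4) = trace(a)*trace(a^2 b a^3) - trace(a^2 b a^2) = x^5*z - x^4*y - 4*x^3*z + 3*x^2*y + 3*x*z - y
trace(a^2 b a^5) = trace(a)*trace(a^2 b a^4) - trace(a^2 b a^3) = x^6*z - x^5*y - 5*x^4*z + 4*x^3*y + 6*x^2*z - 3*x*y - z
trace(b a b a) = trace(b a)*trace(b a) - trace(1) = z^2 - 2
trace(b a b) = trace(b)*trace(a b) - trace(a) = y*z - x
trace(b a^2 b a) = trace(a)*trace(b a b a) - trace(b a b) = x*z^2 - y*z - x
trace(a^2) = trace(a)*trace(a) - trace(1) = x^2 - 2
trace(b a^2 b) = trace(b)*trace(a^2 b) - trace(a^2) = x*y*z - x^2 - y^2 + 2
trace(a b a^2 b a) = trace(a)*trace(b a^2 b a) - trace(b a^2 b) = x^2*z^2 - 2*x*y*z + y^2 - 2
trace(b a^2 b a^3) = trace(a)*trace(a b a^2 b a) - trace(a b a^2 b) = x^3*z^2 - 2*x^2*y*z + x*y^2 - x*z^2 + y*z - x
trace(b a^2 b a^4) = trace(a)*trace(b a^2 b a^3) - trace(b a^2 b a^2) = x^4*z^2 - 2*x^3*y*z + x^2*y^2 - 2*x^2*z^2 + 3*x*y*z - x^2 - y^2 + 2
trace(a^2 b a^5 b) = trace(a)*trace(b a^2 b a^4) - trace(b a^2 b a^3) = x^5*z^2 - 2*x^4*y*z + x^3*y^2 - 3*x^3*z^2 + 5*x^2*y*z - x^3 - 2*x*y^2 + x*z^2 - y*z + 3*x
trace(a^2 b a^5 b^-1) = trace(a^2 b a^5)*trace(b) - trace(a^2 b a^5 b) = x^6*y*z - x^5*y^2 - x^5*z^2 - 3*x^4*y*z + 3*x^3*y^2 + 3*x^3*z^2 + x^2*y*z + x^3 - x*y^2 - x*z^2 - 3*x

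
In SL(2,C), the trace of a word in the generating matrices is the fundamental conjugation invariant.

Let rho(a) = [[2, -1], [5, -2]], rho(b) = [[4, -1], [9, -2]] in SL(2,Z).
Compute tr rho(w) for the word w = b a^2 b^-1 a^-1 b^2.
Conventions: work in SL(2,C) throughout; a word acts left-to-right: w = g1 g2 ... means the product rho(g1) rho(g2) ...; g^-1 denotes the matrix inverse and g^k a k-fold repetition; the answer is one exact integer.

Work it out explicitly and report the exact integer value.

-4

rho(b) = [[4, -1], [9, -2]]
... * rho(a) = [[2, -1], [5, -2]]  ->  [[3, -2], [8, -5]]
... * rho(a) = [[2, -1], [5, -2]]  ->  [[-4, 1], [-9, 2]]
... * rho(b^-1) = [[-2, 1], [-9, 4]]  ->  [[-1, 0], [0, -1]]
... * rho(a^-1) = [[-2, 1], [-5, 2]]  ->  [[2, -1], [5, -2]]
... * rho(b) = [[4, -1], [9, -2]]  ->  [[-1, 0], [2, -1]]
... * rho(b) = [[4, -1], [9, -2]]  ->  [[-4, 1], [-1, 0]]
tr = -4 + 0 = -4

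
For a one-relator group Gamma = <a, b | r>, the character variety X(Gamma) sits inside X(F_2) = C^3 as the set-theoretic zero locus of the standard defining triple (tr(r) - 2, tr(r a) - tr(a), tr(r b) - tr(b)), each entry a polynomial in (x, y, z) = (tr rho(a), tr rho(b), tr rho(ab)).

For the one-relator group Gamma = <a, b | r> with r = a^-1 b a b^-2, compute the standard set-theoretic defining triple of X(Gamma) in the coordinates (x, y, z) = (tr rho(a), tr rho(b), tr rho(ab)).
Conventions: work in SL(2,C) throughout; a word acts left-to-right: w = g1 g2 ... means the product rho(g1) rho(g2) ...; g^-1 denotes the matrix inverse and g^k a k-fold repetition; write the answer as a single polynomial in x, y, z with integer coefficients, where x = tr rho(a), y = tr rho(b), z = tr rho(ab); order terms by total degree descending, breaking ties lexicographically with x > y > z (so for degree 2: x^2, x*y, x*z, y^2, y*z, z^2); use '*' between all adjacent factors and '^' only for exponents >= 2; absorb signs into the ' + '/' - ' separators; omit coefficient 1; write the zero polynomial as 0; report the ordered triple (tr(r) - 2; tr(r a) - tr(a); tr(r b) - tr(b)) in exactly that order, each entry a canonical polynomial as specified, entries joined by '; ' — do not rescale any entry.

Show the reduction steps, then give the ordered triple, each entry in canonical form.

tr(a b^-1) = tr(a)*tr(b) - tr(a b)   [inverse elimination on b] = x*y - z
tr(a b a) = tr(a)*tr(b a) - tr(b)   [square of a] = x*z - y
tr(a b a b) = tr(b a)*tr(b a) - tr(1)   [split at a repeated b] = z^2 - 2
tr(b^-1 a b a) = tr(a b a)*tr(b) - tr(a b a b)   [inverse elimination on b] = x*y*z - y^2 - z^2 + 2
tr(b a b^-2 a) = tr(b^-1 a b a)*tr(b) - tr(b^-1 a b a b)   [inverse elimination on b] = x*y^2*z - y^3 - y*z^2 - x*z + 3*y
tr(a^-1 b a b^-2) = tr(b a b^-2)*tr(a) - tr(b a b^-2 a)   [inverse elimination on a] = -x*y^2*z + x^2*y + y^3 + y*z^2 - 3*y
tr(a^-1 b a b^-1) = tr(b a b^-1)*tr(a) - tr(b a b^-1 a)   [inverse elimination on a] = -x*y*z + x^2 + y^2 + z^2 - 2
assemble the triple (tr(r) - 2; tr(r a) - x; tr(r b) - y)

-x*y^2*z + x^2*y + y^3 + y*z^2 - 3*y - 2; x*y - x - z; -x*y*z + x^2 + y^2 + z^2 - y - 2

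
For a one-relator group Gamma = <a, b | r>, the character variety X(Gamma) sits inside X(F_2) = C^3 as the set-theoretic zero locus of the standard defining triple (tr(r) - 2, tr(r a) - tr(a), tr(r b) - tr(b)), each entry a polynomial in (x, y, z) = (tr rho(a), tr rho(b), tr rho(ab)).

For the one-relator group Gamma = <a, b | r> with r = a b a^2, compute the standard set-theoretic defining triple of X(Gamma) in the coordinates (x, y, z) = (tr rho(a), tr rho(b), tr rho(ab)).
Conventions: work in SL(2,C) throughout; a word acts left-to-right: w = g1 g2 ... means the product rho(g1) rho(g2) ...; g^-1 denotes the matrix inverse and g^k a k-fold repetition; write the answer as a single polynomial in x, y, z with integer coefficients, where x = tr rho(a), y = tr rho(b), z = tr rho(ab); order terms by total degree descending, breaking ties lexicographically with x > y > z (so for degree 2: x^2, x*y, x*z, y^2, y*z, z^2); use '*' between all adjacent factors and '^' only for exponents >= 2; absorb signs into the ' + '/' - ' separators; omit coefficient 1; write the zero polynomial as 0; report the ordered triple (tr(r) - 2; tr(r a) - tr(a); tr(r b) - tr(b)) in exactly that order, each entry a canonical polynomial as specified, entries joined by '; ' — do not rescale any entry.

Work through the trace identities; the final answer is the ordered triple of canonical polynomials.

tr(b a^2) = tr(a) * tr(b a) - tr(b) = x*z - y
tr(a b a^2) = tr(a) * tr(b a^2) - tr(b a) = x^2*z - x*y - z
tr(a b a^3) = tr(a) * tr(a^2 b a) - tr(a^2 b)  (reduce the a square) = x^3*z - x^2*y - 2*x*z + y
tr(b a b a) = tr(a b) * tr(a b) - tr(1)  (split on a) = z^2 - 2
tr(b a b) = tr(b) * tr(a b) - tr(a)  (reduce the b square) = y*z - x
tr(a b a^2 b) = tr(a) * tr(b a b a) - tr(b a b)  (reduce the a square) = x*z^2 - y*z - x
assemble the triple (tr(r) - 2; tr(r a) - x; tr(r b) - y)

x^2*z - x*y - z - 2; x^3*z - x^2*y - 2*x*z - x + y; x*z^2 - y*z - x - y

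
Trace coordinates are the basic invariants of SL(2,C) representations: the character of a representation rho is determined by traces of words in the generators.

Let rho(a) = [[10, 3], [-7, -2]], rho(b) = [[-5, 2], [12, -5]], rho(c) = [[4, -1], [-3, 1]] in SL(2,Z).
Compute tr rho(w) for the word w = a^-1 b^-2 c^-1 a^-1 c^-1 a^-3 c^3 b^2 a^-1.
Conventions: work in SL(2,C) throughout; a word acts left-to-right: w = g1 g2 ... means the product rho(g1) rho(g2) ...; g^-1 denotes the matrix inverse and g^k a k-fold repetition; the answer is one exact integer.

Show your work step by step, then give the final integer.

230559145730

rho(a^-1) = [[-2, -3], [7, 10]]
... * rho(b^-1) = [[-5, -2], [-12, -5]]  ->  [[46, 19], [-155, -64]]
... * rho(b^-1) = [[-5, -2], [-12, -5]]  ->  [[-458, -187], [1543, 630]]
... * rho(c^-1) = [[1, 1], [3, 4]]  ->  [[-1019, -1206], [3433, 4063]]
... * rho(a^-1) = [[-2, -3], [7, 10]]  ->  [[-6404, -9003], [21575, 30331]]
... * rho(c^-1) = [[1, 1], [3, 4]]  ->  [[-33413, -42416], [112568, 142899]]
... * rho(a^-1) = [[-2, -3], [7, 10]]  ->  [[-230086, -323921], [775157, 1091286]]
... * rho(a^-1) = [[-2, -3], [7, 10]]  ->  [[-1807275, -2548952], [6088688, 8587389]]
... * rho(a^-1) = [[-2, -3], [7, 10]]  ->  [[-14228114, -20067695], [47934347, 67607826]]
... * rho(c) = [[4, -1], [-3, 1]]  ->  [[3290629, -5839581], [-11086090, 19673479]]
... * rho(c) = [[4, -1], [-3, 1]]  ->  [[30681259, -9130210], [-103364797, 30759569]]
... * rho(c) = [[4, -1], [-3, 1]]  ->  [[150115666, -39811469], [-505737895, 134124366]]
... * rho(b) = [[-5, 2], [12, -5]]  ->  [[-1228315958, 499288677], [4138181867, -1682097620]]
... * rho(b) = [[-5, 2], [12, -5]]  ->  [[12133043914, -4953075301], [-40876080775, 16686851834]]
... * rho(a^-1) = [[-2, -3], [7, 10]]  ->  [[-58937614935, -85929884752], [198560124388, 289496760665]]
tr = -58937614935 + 289496760665 = 230559145730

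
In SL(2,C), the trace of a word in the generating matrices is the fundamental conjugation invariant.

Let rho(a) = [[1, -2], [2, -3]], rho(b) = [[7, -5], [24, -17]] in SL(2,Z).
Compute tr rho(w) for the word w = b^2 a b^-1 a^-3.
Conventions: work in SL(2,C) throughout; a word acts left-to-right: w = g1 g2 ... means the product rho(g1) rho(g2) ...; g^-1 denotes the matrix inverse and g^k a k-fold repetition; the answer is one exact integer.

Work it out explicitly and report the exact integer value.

rho(b) = [[7, -5], [24, -17]]
... * rho(b) = [[7, -5], [24, -17]]  ->  [[-71, 50], [-240, 169]]
... * rho(a) = [[1, -2], [2, -3]]  ->  [[29, -8], [98, -27]]
... * rho(b^-1) = [[-17, 5], [-24, 7]]  ->  [[-301, 89], [-1018, 301]]
... * rho(a^-1) = [[-3, 2], [-2, 1]]  ->  [[725, -513], [2452, -1735]]
... * rho(a^-1) = [[-3, 2], [-2, 1]]  ->  [[-1149, 937], [-3886, 3169]]
... * rho(a^-1) = [[-3, 2], [-2, 1]]  ->  [[1573, -1361], [5320, -4603]]
tr = 1573 + -4603 = -3030

-3030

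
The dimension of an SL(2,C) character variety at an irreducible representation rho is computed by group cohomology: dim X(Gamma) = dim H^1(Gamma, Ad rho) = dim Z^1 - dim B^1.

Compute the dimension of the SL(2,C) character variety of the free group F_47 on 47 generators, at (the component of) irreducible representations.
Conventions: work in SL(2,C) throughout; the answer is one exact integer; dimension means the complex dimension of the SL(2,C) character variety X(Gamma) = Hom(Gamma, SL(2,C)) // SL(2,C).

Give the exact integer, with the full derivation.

138

The free group F_47: 47 generators, no relators.
A cocycle picks one sl_2 vector per generator freely, giving dim Z^1 = 3*47 = 141.
dim B^1 = 3: the coboundary map is injective because an irreducible image has centralizer 0 in sl_2.
Therefore dim X = 141 - 3 = 138.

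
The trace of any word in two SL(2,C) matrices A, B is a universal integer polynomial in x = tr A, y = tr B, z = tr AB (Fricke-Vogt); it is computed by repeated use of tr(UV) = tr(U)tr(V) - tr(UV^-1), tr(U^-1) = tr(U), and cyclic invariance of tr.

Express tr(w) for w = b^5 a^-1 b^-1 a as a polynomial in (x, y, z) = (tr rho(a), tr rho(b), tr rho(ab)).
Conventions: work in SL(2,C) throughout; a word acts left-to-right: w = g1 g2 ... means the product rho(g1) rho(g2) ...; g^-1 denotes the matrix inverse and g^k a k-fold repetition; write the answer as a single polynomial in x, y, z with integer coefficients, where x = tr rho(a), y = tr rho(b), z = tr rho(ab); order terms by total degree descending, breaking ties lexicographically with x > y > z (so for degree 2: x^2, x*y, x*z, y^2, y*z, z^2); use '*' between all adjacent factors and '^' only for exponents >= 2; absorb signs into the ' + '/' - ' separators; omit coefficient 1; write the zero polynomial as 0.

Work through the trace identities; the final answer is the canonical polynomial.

trace(b a b) = trace(b) trace(a b) - trace(a)  (reduce the b square) = y*z - x
trace(b^2 a b) = trace(b) trace(b a b) - trace(b a)  (reduce the b square) = y^2*z - x*y - z
trace(a b^4) = trace(b) trace(b^2 a b) - trace(b^2 a)  (reduce the b square) = y^3*z - x*y^2 - 2*y*z + x
trace(a^2 b) = trace(a) trace(b a) - trace(b)  (reduce the a square) = x*z - y
trace(a^2) = trace(a) trace(a) - trace(1)  (reduce the a square) = x^2 - 2
trace(b a^2 b) = trace(b) trace(a^2 b) - trace(a^2)  (reduce the b square) = x*y*z - x^2 - y^2 + 2
trace(b a^2 b^2) = trace(b) trace(b a^2 b) - trace(b a^2)  (reduce the b square) = x*y^2*z - x^2*y - y^3 - x*z + 3*y
trace(a^2 b^4) = trace(b) trace(b a^2 b^2) - trace(b a^2 b)  (reduce the b square) = x*y^3*z - x^2*y^2 - y^4 - 2*x*y*z + x^2 + 4*y^2 - 2
trace(a b^5 a) = trace(b) trace(a^2 b^4) - trace(a^2 b^3)  (reduce the b square) = x*y^4*z - x^2*y^3 - y^5 - 3*x*y^2*z + 2*x^2*y + 5*y^3 + x*z - 5*y
trace(a b a b) = trace(a b) trace(a b) - trace(1)  (split on a) = z^2 - 2
trace(b a b a b) = trace(b) trace(a b a b) - trace(a b a)  (reduce the b square) = y*z^2 - x*z - y
trace(b a b a b^2) = trace(b) trace(b a b a b) - trace(b a b a)  (reduce the b square) = y^2*z^2 - x*y*z - y^2 - z^2 + 2
trace(a b a b^4) = trace(b) trace(b a b a b^2) - trace(b a b a b)  (reduce the b square) = y^3*z^2 - x*y^2*z - y^3 - 2*y*z^2 + x*z + 3*y
trace(a b^5 a b) = trace(b) trace(a b a b^4) - trace(a b a b^3)  (reduce the b square) = y^4*z^2 - x*y^3*z - y^4 - 3*y^2*z^2 + 2*x*y*z + 4*y^2 + z^2 - 2
trace(b^-1 a b^5 a) = trace(a b^5 a) trace(b) - trace(a b^5 a b)  (eliminate b^-1) = x*y^5*z - x^2*y^4 - y^6 - y^4*z^2 - 2*x*y^3*z + 2*x^2*y^2 + 6*y^4 + 3*y^2*z^2 - x*y*z - 9*y^2 - z^2 + 2
trace(b^5 a^-1 b^-1 a) = trace(b^-1 a b^5) trace(a) - trace(b^-1 a b^5 a)  (eliminate a^-1) = -x*y^5*z + x^2*y^4 + y^6 + y^4*z^2 + 3*x*y^3*z - 3*x^2*y^2 - 6*y^4 - 3*y^2*z^2 - x*y*z + x^2 + 9*y^2 + z^2 - 2

-x*y^5*z + x^2*y^4 + y^6 + y^4*z^2 + 3*x*y^3*z - 3*x^2*y^2 - 6*y^4 - 3*y^2*z^2 - x*y*z + x^2 + 9*y^2 + z^2 - 2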